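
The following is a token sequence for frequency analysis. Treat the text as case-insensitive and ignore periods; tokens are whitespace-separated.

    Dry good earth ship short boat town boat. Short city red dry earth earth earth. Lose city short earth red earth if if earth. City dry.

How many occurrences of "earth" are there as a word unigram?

Scanning the 26 tokens for "earth":
  position 3: earth
  position 13: earth
  position 14: earth
  position 15: earth
  position 19: earth
  position 21: earth
  position 24: earth

7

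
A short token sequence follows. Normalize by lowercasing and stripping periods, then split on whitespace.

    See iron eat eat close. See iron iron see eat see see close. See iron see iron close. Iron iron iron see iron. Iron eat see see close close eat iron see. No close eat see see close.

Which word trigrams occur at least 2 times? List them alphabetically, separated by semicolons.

Trigram counts meeting the condition (at least 2 times):
  close see iron: 2
  eat see see: 3
  iron iron see: 2
  iron see iron: 2
  see iron iron: 2
  see see close: 3

close see iron; eat see see; iron iron see; iron see iron; see iron iron; see see close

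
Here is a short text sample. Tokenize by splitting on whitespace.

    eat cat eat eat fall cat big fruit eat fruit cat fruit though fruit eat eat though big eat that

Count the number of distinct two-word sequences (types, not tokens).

20 tokens → 19 bigram windows in total.
Repeated bigrams (each contributes count−1 duplicates):
  eat eat: 2
  fruit eat: 2
2 duplicate windows → 19 − 2 = 17 distinct.

17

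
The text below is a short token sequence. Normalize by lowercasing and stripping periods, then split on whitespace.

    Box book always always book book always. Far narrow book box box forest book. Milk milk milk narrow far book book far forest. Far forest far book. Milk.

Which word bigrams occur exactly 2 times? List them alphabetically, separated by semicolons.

Bigram counts meeting the condition (exactly 2 times):
  book always: 2
  book book: 2
  book milk: 2
  far book: 2
  far forest: 2
  forest far: 2
  milk milk: 2

book always; book book; book milk; far book; far forest; forest far; milk milk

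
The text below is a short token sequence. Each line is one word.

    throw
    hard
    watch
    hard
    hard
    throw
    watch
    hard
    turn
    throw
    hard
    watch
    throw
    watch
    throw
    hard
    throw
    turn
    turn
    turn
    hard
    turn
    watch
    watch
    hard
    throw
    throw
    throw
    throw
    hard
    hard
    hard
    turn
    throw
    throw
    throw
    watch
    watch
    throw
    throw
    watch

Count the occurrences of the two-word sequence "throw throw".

6

Scanning the 40 overlapping bigram windows for "throw throw":
  position 26–27: throw throw
  position 27–28: throw throw
  position 28–29: throw throw
  position 34–35: throw throw
  position 35–36: throw throw
  position 39–40: throw throw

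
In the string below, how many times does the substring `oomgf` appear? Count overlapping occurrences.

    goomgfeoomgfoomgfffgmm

Sliding a length-5 window over the 22 characters (18 positions):
  position 2–6: oomgf
  position 8–12: oomgf
  position 13–17: oomgf

3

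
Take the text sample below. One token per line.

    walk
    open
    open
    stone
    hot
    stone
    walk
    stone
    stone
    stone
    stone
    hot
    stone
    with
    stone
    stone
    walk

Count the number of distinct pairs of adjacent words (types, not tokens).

17 tokens → 16 bigram windows in total.
Repeated bigrams (each contributes count−1 duplicates):
  stone stone: 4
  hot stone: 2
  stone hot: 2
  stone walk: 2
6 duplicate windows → 16 − 6 = 10 distinct.

10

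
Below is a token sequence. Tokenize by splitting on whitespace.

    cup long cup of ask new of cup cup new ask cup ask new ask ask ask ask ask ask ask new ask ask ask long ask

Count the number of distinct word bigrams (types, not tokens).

15

27 tokens → 26 bigram windows in total.
Repeated bigrams (each contributes count−1 duplicates):
  ask ask: 8
  ask new: 3
  new ask: 3
11 duplicate windows → 26 − 11 = 15 distinct.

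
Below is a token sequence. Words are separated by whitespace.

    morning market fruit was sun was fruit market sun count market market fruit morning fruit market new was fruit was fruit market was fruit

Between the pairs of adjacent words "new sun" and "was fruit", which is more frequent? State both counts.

"new sun": 0 occurrences
"was fruit": 4 occurrences

"was fruit" (4 vs 0)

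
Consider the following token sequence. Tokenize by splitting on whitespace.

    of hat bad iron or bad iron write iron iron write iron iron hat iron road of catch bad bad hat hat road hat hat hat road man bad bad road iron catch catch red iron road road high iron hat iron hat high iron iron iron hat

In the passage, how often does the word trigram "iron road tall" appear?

0

Scanning the 46 overlapping trigram windows for "iron road tall":
  (none found)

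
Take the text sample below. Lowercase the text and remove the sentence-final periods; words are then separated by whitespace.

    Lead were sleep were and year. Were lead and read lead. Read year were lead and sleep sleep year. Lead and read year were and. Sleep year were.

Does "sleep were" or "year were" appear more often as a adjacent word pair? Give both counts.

"year were" (4 vs 1)

"sleep were": 1 occurrence
"year were": 4 occurrences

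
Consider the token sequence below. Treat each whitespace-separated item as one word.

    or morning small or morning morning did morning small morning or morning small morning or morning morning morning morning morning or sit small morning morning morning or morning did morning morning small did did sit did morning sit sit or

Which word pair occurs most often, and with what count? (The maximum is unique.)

Bigram frequencies (highest first):
  morning morning: 8
  or morning: 5
  morning small: 4
  morning or: 4
  did morning: 3
  small morning: 3
  … (11 more, each ≤ 2)

"morning morning", 8 times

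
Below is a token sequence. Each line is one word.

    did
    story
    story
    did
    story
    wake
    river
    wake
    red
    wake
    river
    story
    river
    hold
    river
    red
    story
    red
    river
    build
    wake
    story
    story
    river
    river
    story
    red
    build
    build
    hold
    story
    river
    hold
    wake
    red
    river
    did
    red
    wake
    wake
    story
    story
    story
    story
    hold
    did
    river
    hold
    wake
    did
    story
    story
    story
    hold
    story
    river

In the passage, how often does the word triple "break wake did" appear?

Scanning the 54 overlapping trigram windows for "break wake did":
  (none found)

0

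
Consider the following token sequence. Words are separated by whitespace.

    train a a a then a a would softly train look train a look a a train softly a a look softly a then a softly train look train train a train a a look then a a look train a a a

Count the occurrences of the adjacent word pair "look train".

Scanning the 42 overlapping bigram windows for "look train":
  position 11–12: look train
  position 28–29: look train
  position 39–40: look train

3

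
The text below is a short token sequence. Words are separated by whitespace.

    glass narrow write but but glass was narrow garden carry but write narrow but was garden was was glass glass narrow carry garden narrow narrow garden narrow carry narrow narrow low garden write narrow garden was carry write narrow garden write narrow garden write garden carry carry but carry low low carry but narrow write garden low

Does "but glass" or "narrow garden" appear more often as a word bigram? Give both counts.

"but glass": 1 occurrence
"narrow garden": 5 occurrences

"narrow garden" (5 vs 1)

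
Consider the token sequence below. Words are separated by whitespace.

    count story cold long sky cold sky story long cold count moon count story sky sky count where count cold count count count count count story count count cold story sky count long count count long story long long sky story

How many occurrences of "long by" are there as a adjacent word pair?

Scanning the 40 overlapping bigram windows for "long by":
  (none found)

0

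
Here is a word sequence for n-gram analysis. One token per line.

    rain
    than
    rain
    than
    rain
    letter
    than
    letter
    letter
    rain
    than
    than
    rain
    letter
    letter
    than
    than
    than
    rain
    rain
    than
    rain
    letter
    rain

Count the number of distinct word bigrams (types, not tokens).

9

24 tokens → 23 bigram windows in total.
Repeated bigrams (each contributes count−1 duplicates):
  than rain: 5
  rain than: 4
  rain letter: 3
  than than: 3
  letter letter: 2
  letter rain: 2
  letter than: 2
14 duplicate windows → 23 − 14 = 9 distinct.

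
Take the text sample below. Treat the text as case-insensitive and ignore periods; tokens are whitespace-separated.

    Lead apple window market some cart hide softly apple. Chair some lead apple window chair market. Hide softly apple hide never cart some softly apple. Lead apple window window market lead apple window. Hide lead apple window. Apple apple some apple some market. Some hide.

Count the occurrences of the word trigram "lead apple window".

Scanning the 43 overlapping trigram windows for "lead apple window":
  position 1–3: lead apple window
  position 12–14: lead apple window
  position 26–28: lead apple window
  position 31–33: lead apple window
  position 35–37: lead apple window

5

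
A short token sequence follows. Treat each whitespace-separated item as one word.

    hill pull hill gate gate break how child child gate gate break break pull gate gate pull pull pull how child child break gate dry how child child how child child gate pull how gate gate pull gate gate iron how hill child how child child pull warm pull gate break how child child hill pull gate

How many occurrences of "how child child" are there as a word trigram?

6

Scanning the 55 overlapping trigram windows for "how child child":
  position 7–9: how child child
  position 20–22: how child child
  position 26–28: how child child
  position 29–31: how child child
  position 44–46: how child child
  position 52–54: how child child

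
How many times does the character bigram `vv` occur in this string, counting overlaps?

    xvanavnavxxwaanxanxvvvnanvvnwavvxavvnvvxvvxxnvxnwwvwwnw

Sliding a length-2 window over the 55 characters (54 positions):
  position 20–21: vv
  position 21–22: vv
  position 26–27: vv
  position 31–32: vv
  position 35–36: vv
  position 38–39: vv
  position 41–42: vv

7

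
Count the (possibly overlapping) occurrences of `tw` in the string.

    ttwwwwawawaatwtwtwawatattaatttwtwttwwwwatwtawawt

Sliding a length-2 window over the 48 characters (47 positions):
  position 2–3: tw
  position 13–14: tw
  position 15–16: tw
  position 17–18: tw
  position 30–31: tw
  position 32–33: tw
  position 35–36: tw
  position 41–42: tw

8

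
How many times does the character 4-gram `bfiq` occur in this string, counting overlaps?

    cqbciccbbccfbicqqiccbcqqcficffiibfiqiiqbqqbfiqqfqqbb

Sliding a length-4 window over the 52 characters (49 positions):
  position 33–36: bfiq
  position 43–46: bfiq

2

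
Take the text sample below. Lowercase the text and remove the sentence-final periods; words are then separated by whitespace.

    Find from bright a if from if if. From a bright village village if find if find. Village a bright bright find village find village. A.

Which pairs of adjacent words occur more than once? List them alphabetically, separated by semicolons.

a bright; find village; if find; if from; village a

Bigram counts meeting the condition (more than once):
  a bright: 2
  find village: 3
  if find: 2
  if from: 2
  village a: 2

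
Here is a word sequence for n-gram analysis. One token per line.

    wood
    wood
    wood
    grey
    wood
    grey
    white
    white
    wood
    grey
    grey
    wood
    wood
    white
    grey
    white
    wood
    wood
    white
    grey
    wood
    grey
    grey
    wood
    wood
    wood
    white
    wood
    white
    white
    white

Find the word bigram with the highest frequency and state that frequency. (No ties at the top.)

"wood wood", 6 times

Bigram frequencies (highest first):
  wood wood: 6
  wood grey: 4
  grey wood: 4
  wood white: 4
  white white: 3
  white wood: 3
  … (3 more, each ≤ 2)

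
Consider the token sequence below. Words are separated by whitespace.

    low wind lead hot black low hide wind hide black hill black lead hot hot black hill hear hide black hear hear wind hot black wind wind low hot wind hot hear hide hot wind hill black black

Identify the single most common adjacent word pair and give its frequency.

"hot black", 3 times

Bigram frequencies (highest first):
  hot black: 3
  lead hot: 2
  hide black: 2
  black hill: 2
  hill black: 2
  hear hide: 2
  … (22 more, each ≤ 2)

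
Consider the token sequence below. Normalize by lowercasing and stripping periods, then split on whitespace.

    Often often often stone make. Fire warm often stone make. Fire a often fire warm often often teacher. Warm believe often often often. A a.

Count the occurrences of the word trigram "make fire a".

1

Scanning the 23 overlapping trigram windows for "make fire a":
  position 10–12: make fire a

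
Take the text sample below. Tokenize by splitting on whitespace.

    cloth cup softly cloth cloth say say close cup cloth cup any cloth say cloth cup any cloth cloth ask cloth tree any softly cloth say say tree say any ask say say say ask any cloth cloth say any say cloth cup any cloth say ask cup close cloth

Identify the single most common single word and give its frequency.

"cloth", 15 times

Unigram frequencies (highest first):
  cloth: 15
  say: 12
  any: 7
  cup: 6
  ask: 4
  softly: 2
  … (2 more, each ≤ 2)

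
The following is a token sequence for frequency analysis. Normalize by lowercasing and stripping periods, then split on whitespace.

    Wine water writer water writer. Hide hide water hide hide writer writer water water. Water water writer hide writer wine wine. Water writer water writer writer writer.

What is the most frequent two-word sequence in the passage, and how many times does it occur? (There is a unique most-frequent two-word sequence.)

"water writer", 5 times

Bigram frequencies (highest first):
  water writer: 5
  writer water: 3
  writer writer: 3
  water water: 3
  wine water: 2
  writer hide: 2
  … (6 more, each ≤ 2)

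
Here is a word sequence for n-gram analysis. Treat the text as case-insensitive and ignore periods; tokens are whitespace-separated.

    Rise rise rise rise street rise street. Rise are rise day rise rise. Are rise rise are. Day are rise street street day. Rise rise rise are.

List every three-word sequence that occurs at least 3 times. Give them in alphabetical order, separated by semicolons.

Trigram counts meeting the condition (at least 3 times):
  rise rise are: 3
  rise rise rise: 3

rise rise are; rise rise rise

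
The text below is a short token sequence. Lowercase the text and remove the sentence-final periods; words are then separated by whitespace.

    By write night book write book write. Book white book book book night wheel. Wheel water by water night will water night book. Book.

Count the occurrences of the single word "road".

0

Scanning the 24 tokens for "road":
  (none found)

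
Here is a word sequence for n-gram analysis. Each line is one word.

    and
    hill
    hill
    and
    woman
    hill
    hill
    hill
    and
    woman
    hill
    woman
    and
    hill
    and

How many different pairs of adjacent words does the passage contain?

7

15 tokens → 14 bigram windows in total.
Repeated bigrams (each contributes count−1 duplicates):
  hill and: 3
  hill hill: 3
  and hill: 2
  and woman: 2
  woman hill: 2
7 duplicate windows → 14 − 7 = 7 distinct.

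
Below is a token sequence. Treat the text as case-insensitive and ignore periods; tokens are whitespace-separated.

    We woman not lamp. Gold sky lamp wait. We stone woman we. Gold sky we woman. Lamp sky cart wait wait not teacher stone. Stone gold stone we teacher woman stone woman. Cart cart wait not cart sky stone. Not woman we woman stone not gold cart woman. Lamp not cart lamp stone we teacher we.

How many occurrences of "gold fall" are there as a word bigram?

Scanning the 55 overlapping bigram windows for "gold fall":
  (none found)

0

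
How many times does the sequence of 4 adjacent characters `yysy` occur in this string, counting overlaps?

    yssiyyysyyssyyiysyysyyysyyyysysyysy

Sliding a length-4 window over the 35 characters (32 positions):
  position 6–9: yysy
  position 18–21: yysy
  position 22–25: yysy
  position 27–30: yysy
  position 32–35: yysy

5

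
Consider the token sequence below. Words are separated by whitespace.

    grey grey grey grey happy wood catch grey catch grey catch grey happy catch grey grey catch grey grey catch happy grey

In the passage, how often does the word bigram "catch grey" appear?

Scanning the 21 overlapping bigram windows for "catch grey":
  position 7–8: catch grey
  position 9–10: catch grey
  position 11–12: catch grey
  position 14–15: catch grey
  position 17–18: catch grey

5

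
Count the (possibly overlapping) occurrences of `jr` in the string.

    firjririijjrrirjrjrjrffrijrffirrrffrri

Sliding a length-2 window over the 38 characters (37 positions):
  position 4–5: jr
  position 11–12: jr
  position 16–17: jr
  position 18–19: jr
  position 20–21: jr
  position 26–27: jr

6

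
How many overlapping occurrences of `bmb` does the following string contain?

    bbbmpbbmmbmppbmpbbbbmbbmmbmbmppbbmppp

2

Sliding a length-3 window over the 37 characters (35 positions):
  position 20–22: bmb
  position 26–28: bmb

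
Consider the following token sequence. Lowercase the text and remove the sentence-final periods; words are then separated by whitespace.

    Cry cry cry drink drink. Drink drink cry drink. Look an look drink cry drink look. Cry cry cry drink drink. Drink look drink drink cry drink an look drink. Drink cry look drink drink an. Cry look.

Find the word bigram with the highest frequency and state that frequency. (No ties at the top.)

Bigram frequencies (highest first):
  drink drink: 8
  cry drink: 5
  cry cry: 4
  drink cry: 4
  look drink: 4
  drink look: 3
  … (6 more, each ≤ 2)

"drink drink", 8 times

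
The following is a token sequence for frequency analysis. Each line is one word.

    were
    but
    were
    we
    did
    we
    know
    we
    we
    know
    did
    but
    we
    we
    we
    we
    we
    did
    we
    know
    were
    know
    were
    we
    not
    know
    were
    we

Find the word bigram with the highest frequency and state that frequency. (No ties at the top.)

Bigram frequencies (highest first):
  we we: 5
  were we: 3
  we know: 3
  know were: 3
  we did: 2
  did we: 2
  … (9 more, each ≤ 1)

"we we", 5 times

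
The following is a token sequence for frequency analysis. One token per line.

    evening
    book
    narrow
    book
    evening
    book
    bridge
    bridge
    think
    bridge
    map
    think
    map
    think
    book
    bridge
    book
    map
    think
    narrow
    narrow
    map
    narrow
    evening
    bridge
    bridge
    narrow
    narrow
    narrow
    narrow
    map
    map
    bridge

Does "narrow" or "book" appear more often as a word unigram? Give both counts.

"narrow" (8 vs 5)

"narrow": 8 occurrences
"book": 5 occurrences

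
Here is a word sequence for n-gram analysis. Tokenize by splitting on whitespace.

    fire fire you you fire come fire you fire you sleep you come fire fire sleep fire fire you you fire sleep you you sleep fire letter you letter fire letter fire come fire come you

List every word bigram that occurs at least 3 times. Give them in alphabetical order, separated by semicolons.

come fire; fire come; fire fire; fire you; you fire; you you

Bigram counts meeting the condition (at least 3 times):
  come fire: 3
  fire come: 3
  fire fire: 3
  fire you: 4
  you fire: 3
  you you: 3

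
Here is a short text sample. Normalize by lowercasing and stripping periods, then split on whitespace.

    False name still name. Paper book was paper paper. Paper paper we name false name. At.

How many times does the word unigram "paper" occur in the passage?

5

Scanning the 16 tokens for "paper":
  position 5: paper
  position 8: paper
  position 9: paper
  position 10: paper
  position 11: paper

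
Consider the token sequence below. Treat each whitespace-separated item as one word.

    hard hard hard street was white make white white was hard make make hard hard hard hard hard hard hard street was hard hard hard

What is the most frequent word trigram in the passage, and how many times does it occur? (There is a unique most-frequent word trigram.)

"hard hard hard", 7 times

Trigram frequencies (highest first):
  hard hard hard: 7
  hard hard street: 2
  hard street was: 2
  street was white: 1
  was white make: 1
  white make white: 1
  … (9 more, each ≤ 1)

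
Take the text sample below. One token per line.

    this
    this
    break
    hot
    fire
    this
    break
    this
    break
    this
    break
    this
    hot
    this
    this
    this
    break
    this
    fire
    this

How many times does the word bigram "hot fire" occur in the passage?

Scanning the 19 overlapping bigram windows for "hot fire":
  position 4–5: hot fire

1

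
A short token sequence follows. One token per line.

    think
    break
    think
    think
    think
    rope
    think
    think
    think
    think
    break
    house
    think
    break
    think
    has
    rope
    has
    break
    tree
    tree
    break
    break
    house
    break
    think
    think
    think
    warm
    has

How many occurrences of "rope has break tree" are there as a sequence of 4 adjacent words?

1

Scanning the 27 overlapping 4-gram windows for "rope has break tree":
  position 17–20: rope has break tree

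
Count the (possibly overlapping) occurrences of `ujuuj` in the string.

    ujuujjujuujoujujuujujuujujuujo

5

Sliding a length-5 window over the 30 characters (26 positions):
  position 1–5: ujuuj
  position 7–11: ujuuj
  position 15–19: ujuuj
  position 20–24: ujuuj
  position 25–29: ujuuj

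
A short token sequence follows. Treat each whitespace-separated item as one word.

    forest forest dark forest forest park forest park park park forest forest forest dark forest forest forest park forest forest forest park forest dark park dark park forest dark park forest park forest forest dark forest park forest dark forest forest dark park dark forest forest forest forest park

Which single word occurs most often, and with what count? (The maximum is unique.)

"forest", 27 times

Unigram frequencies (highest first):
  forest: 27
  park: 13
  dark: 9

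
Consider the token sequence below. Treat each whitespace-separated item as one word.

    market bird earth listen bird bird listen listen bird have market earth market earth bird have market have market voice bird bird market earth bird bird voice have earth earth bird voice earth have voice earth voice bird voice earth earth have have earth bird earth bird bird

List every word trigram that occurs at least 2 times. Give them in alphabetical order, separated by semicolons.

Trigram counts meeting the condition (at least 2 times):
  bird have market: 2
  bird voice earth: 2
  earth bird bird: 2
  market earth bird: 2

bird have market; bird voice earth; earth bird bird; market earth bird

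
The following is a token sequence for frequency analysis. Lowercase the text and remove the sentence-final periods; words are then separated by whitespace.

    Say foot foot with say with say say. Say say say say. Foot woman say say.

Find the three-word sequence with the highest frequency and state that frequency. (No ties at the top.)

Trigram frequencies (highest first):
  say say say: 4
  say foot foot: 1
  foot foot with: 1
  foot with say: 1
  with say with: 1
  say with say: 1
  … (5 more, each ≤ 1)

"say say say", 4 times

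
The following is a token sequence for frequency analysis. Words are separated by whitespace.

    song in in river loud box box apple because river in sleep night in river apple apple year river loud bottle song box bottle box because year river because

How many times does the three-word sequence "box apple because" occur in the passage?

1

Scanning the 27 overlapping trigram windows for "box apple because":
  position 7–9: box apple because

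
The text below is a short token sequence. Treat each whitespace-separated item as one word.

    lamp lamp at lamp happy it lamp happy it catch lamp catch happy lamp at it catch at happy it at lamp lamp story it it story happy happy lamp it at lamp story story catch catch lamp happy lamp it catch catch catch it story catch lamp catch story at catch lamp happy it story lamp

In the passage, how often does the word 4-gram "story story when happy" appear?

Scanning the 54 overlapping 4-gram windows for "story story when happy":
  (none found)

0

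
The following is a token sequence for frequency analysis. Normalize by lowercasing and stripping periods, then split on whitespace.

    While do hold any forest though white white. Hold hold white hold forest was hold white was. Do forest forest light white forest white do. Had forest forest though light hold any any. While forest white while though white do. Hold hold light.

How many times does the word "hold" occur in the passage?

8

Scanning the 43 tokens for "hold":
  position 3: hold
  position 9: hold
  position 10: hold
  position 12: hold
  position 15: hold
  position 31: hold
  position 41: hold
  position 42: hold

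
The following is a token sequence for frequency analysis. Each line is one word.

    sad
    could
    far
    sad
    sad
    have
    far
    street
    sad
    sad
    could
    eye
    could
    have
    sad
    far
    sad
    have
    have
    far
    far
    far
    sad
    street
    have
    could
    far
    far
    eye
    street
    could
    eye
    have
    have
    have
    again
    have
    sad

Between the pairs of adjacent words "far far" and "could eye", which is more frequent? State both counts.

"far far" (3 vs 2)

"far far": 3 occurrences
"could eye": 2 occurrences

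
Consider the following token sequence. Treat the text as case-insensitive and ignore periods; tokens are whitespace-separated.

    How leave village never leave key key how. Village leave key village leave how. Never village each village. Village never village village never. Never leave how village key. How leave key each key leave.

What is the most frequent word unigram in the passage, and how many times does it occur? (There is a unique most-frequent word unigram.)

Unigram frequencies (highest first):
  village: 9
  leave: 7
  key: 6
  how: 5
  never: 5
  each: 2

"village", 9 times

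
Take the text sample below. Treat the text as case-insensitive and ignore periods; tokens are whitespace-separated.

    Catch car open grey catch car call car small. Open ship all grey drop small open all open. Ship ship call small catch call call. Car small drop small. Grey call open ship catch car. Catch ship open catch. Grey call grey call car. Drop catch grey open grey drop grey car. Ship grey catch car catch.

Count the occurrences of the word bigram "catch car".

Scanning the 56 overlapping bigram windows for "catch car":
  position 1–2: catch car
  position 5–6: catch car
  position 34–35: catch car
  position 55–56: catch car

4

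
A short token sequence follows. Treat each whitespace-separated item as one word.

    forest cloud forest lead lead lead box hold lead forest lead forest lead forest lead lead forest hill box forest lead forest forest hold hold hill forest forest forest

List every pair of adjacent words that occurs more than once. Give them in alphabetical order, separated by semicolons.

Bigram counts meeting the condition (more than once):
  forest forest: 3
  forest lead: 5
  lead forest: 5
  lead lead: 3

forest forest; forest lead; lead forest; lead lead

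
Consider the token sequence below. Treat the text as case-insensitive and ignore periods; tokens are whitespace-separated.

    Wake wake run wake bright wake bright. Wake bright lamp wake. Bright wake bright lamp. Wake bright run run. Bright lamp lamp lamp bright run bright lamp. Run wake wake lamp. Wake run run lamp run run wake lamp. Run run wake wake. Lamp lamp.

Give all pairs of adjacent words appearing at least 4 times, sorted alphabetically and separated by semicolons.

Bigram counts meeting the condition (at least 4 times):
  bright lamp: 4
  run run: 4
  run wake: 4
  wake bright: 6

bright lamp; run run; run wake; wake bright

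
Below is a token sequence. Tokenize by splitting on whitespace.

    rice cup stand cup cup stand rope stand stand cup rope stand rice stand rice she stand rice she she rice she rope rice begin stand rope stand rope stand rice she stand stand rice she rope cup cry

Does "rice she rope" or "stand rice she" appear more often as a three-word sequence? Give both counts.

"rice she rope": 2 occurrences
"stand rice she": 4 occurrences

"stand rice she" (4 vs 2)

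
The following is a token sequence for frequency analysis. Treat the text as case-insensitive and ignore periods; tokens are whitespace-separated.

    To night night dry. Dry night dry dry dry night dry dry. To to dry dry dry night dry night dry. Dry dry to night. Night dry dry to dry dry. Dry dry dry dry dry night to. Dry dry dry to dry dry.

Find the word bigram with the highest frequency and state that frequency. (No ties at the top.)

Bigram frequencies (highest first):
  dry dry: 18
  night dry: 6
  dry night: 5
  dry to: 4
  to dry: 4
  to night: 2
  … (3 more, each ≤ 2)

"dry dry", 18 times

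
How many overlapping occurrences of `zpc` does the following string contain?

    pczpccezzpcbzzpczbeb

Sliding a length-3 window over the 20 characters (18 positions):
  position 3–5: zpc
  position 9–11: zpc
  position 14–16: zpc

3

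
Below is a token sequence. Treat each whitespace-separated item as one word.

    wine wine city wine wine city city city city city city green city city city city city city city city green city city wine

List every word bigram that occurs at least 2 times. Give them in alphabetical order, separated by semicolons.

city city; city green; city wine; green city; wine city; wine wine

Bigram counts meeting the condition (at least 2 times):
  city city: 13
  city green: 2
  city wine: 2
  green city: 2
  wine city: 2
  wine wine: 2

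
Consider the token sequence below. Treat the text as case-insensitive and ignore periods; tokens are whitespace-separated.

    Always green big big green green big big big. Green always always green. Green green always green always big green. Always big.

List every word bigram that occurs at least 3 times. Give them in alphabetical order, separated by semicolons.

always green; big big; big green; green always; green green

Bigram counts meeting the condition (at least 3 times):
  always green: 3
  big big: 3
  big green: 3
  green always: 4
  green green: 3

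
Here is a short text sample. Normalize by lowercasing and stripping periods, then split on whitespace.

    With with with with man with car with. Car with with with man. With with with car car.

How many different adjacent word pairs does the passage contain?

6

18 tokens → 17 bigram windows in total.
Repeated bigrams (each contributes count−1 duplicates):
  with with: 7
  with car: 3
  car with: 2
  man with: 2
  with man: 2
11 duplicate windows → 17 − 11 = 6 distinct.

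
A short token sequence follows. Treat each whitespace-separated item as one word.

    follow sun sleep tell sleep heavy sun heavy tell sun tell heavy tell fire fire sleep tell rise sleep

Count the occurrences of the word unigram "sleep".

Scanning the 19 tokens for "sleep":
  position 3: sleep
  position 5: sleep
  position 16: sleep
  position 19: sleep

4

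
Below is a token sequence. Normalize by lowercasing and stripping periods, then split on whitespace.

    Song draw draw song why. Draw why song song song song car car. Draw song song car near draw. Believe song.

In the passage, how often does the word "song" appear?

Scanning the 21 tokens for "song":
  position 1: song
  position 4: song
  position 8: song
  position 9: song
  position 10: song
  position 11: song
  position 15: song
  position 16: song
  position 21: song

9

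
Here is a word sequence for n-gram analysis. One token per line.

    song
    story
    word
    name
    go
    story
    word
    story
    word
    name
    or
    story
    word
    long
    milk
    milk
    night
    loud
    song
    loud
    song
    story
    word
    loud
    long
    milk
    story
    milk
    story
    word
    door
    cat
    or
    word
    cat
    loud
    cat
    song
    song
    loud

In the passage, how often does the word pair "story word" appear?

Scanning the 39 overlapping bigram windows for "story word":
  position 2–3: story word
  position 6–7: story word
  position 8–9: story word
  position 12–13: story word
  position 22–23: story word
  position 29–30: story word

6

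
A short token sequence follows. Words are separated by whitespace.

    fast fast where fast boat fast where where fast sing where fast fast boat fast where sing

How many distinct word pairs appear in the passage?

17 tokens → 16 bigram windows in total.
Repeated bigrams (each contributes count−1 duplicates):
  fast where: 3
  where fast: 3
  boat fast: 2
  fast boat: 2
  fast fast: 2
7 duplicate windows → 16 − 7 = 9 distinct.

9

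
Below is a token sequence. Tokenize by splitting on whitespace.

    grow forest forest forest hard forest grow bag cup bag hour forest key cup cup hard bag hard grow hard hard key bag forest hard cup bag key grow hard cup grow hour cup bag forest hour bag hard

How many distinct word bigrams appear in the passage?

39 tokens → 38 bigram windows in total.
Repeated bigrams (each contributes count−1 duplicates):
  cup bag: 3
  bag forest: 2
  bag hard: 2
  forest forest: 2
  forest hard: 2
  grow hard: 2
  hard cup: 2
8 duplicate windows → 38 − 8 = 30 distinct.

30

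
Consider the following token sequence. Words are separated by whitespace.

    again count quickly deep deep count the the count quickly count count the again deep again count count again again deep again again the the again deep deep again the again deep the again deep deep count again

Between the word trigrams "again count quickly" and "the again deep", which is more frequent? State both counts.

"again count quickly": 1 occurrence
"the again deep": 4 occurrences

"the again deep" (4 vs 1)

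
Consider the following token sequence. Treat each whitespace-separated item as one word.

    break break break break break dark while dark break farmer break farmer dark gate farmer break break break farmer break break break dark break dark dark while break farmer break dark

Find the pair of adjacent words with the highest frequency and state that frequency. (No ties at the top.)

"break break", 8 times

Bigram frequencies (highest first):
  break break: 8
  break dark: 4
  break farmer: 4
  farmer break: 4
  dark while: 2
  dark break: 2
  … (6 more, each ≤ 1)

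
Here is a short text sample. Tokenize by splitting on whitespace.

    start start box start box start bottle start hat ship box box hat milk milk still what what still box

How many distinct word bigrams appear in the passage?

17

20 tokens → 19 bigram windows in total.
Repeated bigrams (each contributes count−1 duplicates):
  box start: 2
  start box: 2
2 duplicate windows → 19 − 2 = 17 distinct.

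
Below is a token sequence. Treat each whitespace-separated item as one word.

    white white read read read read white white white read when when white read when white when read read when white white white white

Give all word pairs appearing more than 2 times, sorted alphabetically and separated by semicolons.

Bigram counts meeting the condition (more than 2 times):
  read read: 4
  read when: 3
  when white: 3
  white read: 3
  white white: 6

read read; read when; when white; white read; white white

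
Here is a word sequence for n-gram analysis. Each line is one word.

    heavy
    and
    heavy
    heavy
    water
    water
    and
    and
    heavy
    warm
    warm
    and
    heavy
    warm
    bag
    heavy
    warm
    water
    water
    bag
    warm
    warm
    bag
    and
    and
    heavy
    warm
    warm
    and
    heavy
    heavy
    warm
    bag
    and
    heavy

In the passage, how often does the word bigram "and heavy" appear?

Scanning the 34 overlapping bigram windows for "and heavy":
  position 2–3: and heavy
  position 8–9: and heavy
  position 12–13: and heavy
  position 25–26: and heavy
  position 29–30: and heavy
  position 34–35: and heavy

6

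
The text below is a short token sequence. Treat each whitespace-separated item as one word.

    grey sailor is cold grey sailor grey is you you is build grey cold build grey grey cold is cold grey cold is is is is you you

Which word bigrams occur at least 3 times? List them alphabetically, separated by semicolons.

Bigram counts meeting the condition (at least 3 times):
  grey cold: 3
  is is: 3

grey cold; is is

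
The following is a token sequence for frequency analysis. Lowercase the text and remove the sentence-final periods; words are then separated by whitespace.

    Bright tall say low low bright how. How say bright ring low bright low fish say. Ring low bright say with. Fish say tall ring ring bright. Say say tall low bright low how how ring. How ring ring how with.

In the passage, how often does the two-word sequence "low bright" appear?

4

Scanning the 40 overlapping bigram windows for "low bright":
  position 5–6: low bright
  position 12–13: low bright
  position 18–19: low bright
  position 31–32: low bright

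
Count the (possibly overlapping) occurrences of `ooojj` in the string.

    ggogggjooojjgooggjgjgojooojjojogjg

Sliding a length-5 window over the 34 characters (30 positions):
  position 8–12: ooojj
  position 24–28: ooojj

2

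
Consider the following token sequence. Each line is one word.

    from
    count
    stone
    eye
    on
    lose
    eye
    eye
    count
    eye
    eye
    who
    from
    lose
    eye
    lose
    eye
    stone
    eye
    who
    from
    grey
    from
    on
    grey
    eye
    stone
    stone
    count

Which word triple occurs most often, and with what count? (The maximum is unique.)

Trigram frequencies (highest first):
  eye who from: 2
  from count stone: 1
  count stone eye: 1
  stone eye on: 1
  eye on lose: 1
  on lose eye: 1
  … (20 more, each ≤ 1)

"eye who from", 2 times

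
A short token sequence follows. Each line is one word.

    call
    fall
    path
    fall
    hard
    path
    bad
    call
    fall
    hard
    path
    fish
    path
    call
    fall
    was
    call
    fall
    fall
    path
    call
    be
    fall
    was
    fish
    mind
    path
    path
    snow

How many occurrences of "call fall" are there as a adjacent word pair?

Scanning the 28 overlapping bigram windows for "call fall":
  position 1–2: call fall
  position 8–9: call fall
  position 14–15: call fall
  position 17–18: call fall

4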